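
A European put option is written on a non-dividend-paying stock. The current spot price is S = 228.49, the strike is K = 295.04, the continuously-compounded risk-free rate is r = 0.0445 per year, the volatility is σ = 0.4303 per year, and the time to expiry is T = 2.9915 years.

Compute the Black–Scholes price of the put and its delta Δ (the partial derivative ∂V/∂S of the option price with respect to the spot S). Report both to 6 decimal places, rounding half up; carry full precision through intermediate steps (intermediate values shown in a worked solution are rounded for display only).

price = 86.425584
Δ = -0.417798

σ√T = 0.4303·√2.9915 = 0.744245
d₁ = (ln(S/K) + (r+σ²/2)T) / (σ√T) = (ln(228.49/295.04) + (0.0445+0.4303²/2)·2.9915) / 0.744245 = (-0.255618 + 0.410072) / 0.744245 = 0.207530
d₂ = d₁ − σ√T = 0.207530 − 0.744245 = -0.536714
e^{−rT} = e^{−0.0445·2.9915} = 0.875359
N(−d₁) = 0.417798,  N(−d₂) = 0.704268
Put price V = K·e^{−rT}·N(−d₂) − S·N(−d₁) = 181.888206 − 95.462622 = 86.425584
Δ = −N(−d₁) = -0.417798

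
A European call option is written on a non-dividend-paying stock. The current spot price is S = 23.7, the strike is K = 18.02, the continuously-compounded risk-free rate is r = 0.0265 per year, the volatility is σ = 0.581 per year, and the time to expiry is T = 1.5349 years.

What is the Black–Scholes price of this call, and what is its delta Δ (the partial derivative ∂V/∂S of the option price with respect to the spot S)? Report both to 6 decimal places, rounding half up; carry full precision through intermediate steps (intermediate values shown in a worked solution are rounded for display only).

σ√T = 0.581·√1.5349 = 0.719807
d₁ = (ln(S/K) + (r+σ²/2)T) / (σ√T) = (ln(23.7/18.02) + (0.0265+0.581²/2)·1.5349) / 0.719807 = (0.273993 + 0.299736) / 0.719807 = 0.797059
d₂ = d₁ − σ√T = 0.797059 − 0.719807 = 0.077252
e^{−rT} = e^{−0.0265·1.5349} = 0.960141
N(d₁) = 0.787292,  N(d₂) = 0.530788
Call price V = S·N(d₁) − K·e^{−rT}·N(d₂) = 18.658812 − 9.183566 = 9.475246
Δ = N(d₁) = 0.787292

price = 9.475246
Δ = 0.787292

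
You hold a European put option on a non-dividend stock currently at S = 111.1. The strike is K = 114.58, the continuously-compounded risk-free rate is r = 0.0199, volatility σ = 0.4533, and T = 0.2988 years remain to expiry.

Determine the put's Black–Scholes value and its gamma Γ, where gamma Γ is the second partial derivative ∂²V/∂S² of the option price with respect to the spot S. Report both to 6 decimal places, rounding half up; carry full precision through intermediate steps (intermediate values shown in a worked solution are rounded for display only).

σ√T = 0.4533·√0.2988 = 0.247786
d₁ = (ln(S/K) + (r+σ²/2)T) / (σ√T) = (ln(111.1/114.58) + (0.0199+0.4533²/2)·0.2988) / 0.247786 = (-0.030843 + 0.036645) / 0.247786 = 0.023417
d₂ = d₁ − σ√T = 0.023417 − 0.247786 = -0.224369
e^{−rT} = e^{−0.0199·0.2988} = 0.994072
N(−d₁) = 0.490659,  N(−d₂) = 0.588765
Put price V = K·e^{−rT}·N(−d₂) − S·N(−d₁) = 67.060725 − 54.512196 = 12.548530
φ(d₁) = (1/√(2π))·e^{−d₁²/2} = 0.398833
Γ = φ(d₁) / (S·σ·√T) = 0.014488

price = 12.548530
Γ = 0.014488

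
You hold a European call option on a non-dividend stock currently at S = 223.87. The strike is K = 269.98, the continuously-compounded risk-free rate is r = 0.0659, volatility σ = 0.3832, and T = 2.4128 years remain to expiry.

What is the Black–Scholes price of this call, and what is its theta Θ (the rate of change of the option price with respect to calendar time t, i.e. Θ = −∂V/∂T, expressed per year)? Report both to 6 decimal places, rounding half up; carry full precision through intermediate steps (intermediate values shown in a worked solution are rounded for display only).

σ√T = 0.3832·√2.4128 = 0.595232
d₁ = (ln(S/K) + (r+σ²/2)T) / (σ√T) = (ln(223.87/269.98) + (0.0659+0.3832²/2)·2.4128) / 0.595232 = (-0.187282 + 0.336154) / 0.595232 = 0.250107
d₂ = d₁ − σ√T = 0.250107 − 0.595232 = -0.345125
e^{−rT} = e^{−0.0659·2.4128} = 0.852993
N(d₁) = 0.598748,  N(d₂) = 0.365000
Call price V = S·N(d₁) − K·e^{−rT}·N(d₂) = 134.041646 − 84.056326 = 49.985320
φ(d₁) = (1/√(2π))·e^{−d₁²/2} = 0.386658
Θ = −S·φ(d₁)·σ/(2√T) − r·K·e^{−rT}·N(d₂) = −10.677203 − 5.539312 = -16.216515

price = 49.985320
Θ = -16.216515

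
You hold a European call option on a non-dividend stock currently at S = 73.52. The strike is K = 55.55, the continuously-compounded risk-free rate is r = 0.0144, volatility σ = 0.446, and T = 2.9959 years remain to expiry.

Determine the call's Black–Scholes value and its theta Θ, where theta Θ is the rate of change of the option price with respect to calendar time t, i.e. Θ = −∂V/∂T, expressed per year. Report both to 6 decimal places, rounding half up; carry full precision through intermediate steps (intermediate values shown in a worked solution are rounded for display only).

σ√T = 0.446·√2.9959 = 0.771967
d₁ = (ln(S/K) + (r+σ²/2)T) / (σ√T) = (ln(73.52/55.55) + (0.0144+0.446²/2)·2.9959) / 0.771967 = (0.280274 + 0.341107) / 0.771967 = 0.804933
d₂ = d₁ − σ√T = 0.804933 − 0.771967 = 0.032966
e^{−rT} = e^{−0.0144·2.9959} = 0.957776
N(d₁) = 0.789571,  N(d₂) = 0.513149
Call price V = S·N(d₁) − K·e^{−rT}·N(d₂) = 58.049240 − 27.301834 = 30.747407
φ(d₁) = (1/√(2π))·e^{−d₁²/2} = 0.288547
Θ = −S·φ(d₁)·σ/(2√T) − r·K·e^{−rT}·N(d₂) = −2.733150 − 0.393146 = -3.126296

price = 30.747407
Θ = -3.126296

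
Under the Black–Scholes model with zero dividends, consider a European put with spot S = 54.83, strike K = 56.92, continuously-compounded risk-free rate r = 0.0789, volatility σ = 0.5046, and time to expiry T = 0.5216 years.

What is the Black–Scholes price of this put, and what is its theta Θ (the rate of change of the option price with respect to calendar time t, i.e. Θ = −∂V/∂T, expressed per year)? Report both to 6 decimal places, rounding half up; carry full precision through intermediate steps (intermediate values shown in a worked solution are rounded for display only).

price = 7.810805
Θ = -5.052058

σ√T = 0.5046·√0.5216 = 0.364432
d₁ = (ln(S/K) + (r+σ²/2)T) / (σ√T) = (ln(54.83/56.92) + (0.0789+0.5046²/2)·0.5216) / 0.364432 = (-0.037409 + 0.107559) / 0.364432 = 0.192492
d₂ = d₁ − σ√T = 0.192492 − 0.364432 = -0.171940
e^{−rT} = e^{−0.0789·0.5216} = 0.959681
N(−d₁) = 0.423678,  N(−d₂) = 0.568258
Put price V = K·e^{−rT}·N(−d₂) − S·N(−d₁) = 31.041094 − 23.230288 = 7.810805
φ(d₁) = (1/√(2π))·e^{−d₁²/2} = 0.391619
Θ = −S·φ(d₁)·σ/(2√T) + r·K·e^{−rT}·N(−d₂) = −7.501201 + 2.449142 = -5.052058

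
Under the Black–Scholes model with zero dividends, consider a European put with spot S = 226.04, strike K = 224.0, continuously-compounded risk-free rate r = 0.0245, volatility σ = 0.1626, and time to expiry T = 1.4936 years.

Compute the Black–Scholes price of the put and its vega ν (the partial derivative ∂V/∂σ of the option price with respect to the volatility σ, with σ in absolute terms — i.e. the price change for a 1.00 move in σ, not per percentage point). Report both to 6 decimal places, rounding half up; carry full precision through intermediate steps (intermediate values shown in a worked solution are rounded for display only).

σ√T = 0.1626·√1.4936 = 0.198718
d₁ = (ln(S/K) + (r+σ²/2)T) / (σ√T) = (ln(226.04/224.0) + (0.0245+0.1626²/2)·1.4936) / 0.198718 = (0.009066 + 0.056338) / 0.198718 = 0.329127
d₂ = d₁ − σ√T = 0.329127 − 0.198718 = 0.130409
e^{−rT} = e^{−0.0245·1.4936} = 0.964068
N(−d₁) = 0.371030,  N(−d₂) = 0.448121
Put price V = K·e^{−rT}·N(−d₂) − S·N(−d₁) = 96.772392 − 83.867563 = 12.904829
φ(d₁) = (1/√(2π))·e^{−d₁²/2} = 0.377909
ν = S·φ(d₁)·√T = 104.397498

price = 12.904829
ν = 104.397498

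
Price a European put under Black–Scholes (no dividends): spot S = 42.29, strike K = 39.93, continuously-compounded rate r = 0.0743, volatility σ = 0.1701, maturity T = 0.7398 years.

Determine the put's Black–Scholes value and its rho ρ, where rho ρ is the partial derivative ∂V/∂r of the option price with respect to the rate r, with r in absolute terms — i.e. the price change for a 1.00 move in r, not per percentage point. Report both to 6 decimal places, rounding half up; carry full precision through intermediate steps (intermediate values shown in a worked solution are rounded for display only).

price = 0.742245
ρ = -6.808825

σ√T = 0.1701·√0.7398 = 0.146306
d₁ = (ln(S/K) + (r+σ²/2)T) / (σ√T) = (ln(42.29/39.93) + (0.0743+0.1701²/2)·0.7398) / 0.146306 = (0.057423 + 0.065670) / 0.146306 = 0.841338
d₂ = d₁ − σ√T = 0.841338 − 0.146306 = 0.695032
e^{−rT} = e^{−0.0743·0.7398} = 0.946516
N(−d₁) = 0.200079,  N(−d₂) = 0.243518
Put price V = K·e^{−rT}·N(−d₂) − S·N(−d₁) = 9.203602 − 8.461358 = 0.742245
ρ = −K·T·e^{−rT}·N(−d₂) = -6.808825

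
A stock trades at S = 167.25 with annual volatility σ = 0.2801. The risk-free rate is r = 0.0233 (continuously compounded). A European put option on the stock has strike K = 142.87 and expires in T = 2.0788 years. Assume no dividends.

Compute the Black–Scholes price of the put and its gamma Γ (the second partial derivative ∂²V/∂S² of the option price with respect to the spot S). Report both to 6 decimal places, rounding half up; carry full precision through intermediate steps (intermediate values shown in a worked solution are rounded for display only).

σ√T = 0.2801·√2.0788 = 0.403849
d₁ = (ln(S/K) + (r+σ²/2)T) / (σ√T) = (ln(167.25/142.87) + (0.0233+0.2801²/2)·2.0788) / 0.403849 = (0.157555 + 0.129983) / 0.403849 = 0.711993
d₂ = d₁ − σ√T = 0.711993 − 0.403849 = 0.308143
e^{−rT} = e^{−0.0233·2.0788} = 0.952718
N(−d₁) = 0.238235,  N(−d₂) = 0.378987
Put price V = K·e^{−rT}·N(−d₂) − S·N(−d₁) = 51.585722 − 39.844751 = 11.740970
φ(d₁) = (1/√(2π))·e^{−d₁²/2} = 0.309621
Γ = φ(d₁) / (S·σ·√T) = 0.004584

price = 11.740970
Γ = 0.004584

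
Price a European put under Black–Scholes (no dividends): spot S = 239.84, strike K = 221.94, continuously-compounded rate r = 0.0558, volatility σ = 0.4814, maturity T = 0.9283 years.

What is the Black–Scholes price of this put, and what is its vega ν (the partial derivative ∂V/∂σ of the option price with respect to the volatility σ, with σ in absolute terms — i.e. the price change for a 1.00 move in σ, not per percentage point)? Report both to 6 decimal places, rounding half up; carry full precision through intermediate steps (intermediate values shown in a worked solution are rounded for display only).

price = 28.329850
ν = 80.912213

σ√T = 0.4814·√0.9283 = 0.463821
d₁ = (ln(S/K) + (r+σ²/2)T) / (σ√T) = (ln(239.84/221.94) + (0.0558+0.4814²/2)·0.9283) / 0.463821 = (0.077565 + 0.159364) / 0.463821 = 0.510820
d₂ = d₁ − σ√T = 0.510820 − 0.463821 = 0.046999
e^{−rT} = e^{−0.0558·0.9283} = 0.949520
N(−d₁) = 0.304739,  N(−d₂) = 0.481257
Put price V = K·e^{−rT}·N(−d₂) − S·N(−d₁) = 101.418340 − 73.088490 = 28.329850
φ(d₁) = (1/√(2π))·e^{−d₁²/2} = 0.350145
ν = S·φ(d₁)·√T = 80.912213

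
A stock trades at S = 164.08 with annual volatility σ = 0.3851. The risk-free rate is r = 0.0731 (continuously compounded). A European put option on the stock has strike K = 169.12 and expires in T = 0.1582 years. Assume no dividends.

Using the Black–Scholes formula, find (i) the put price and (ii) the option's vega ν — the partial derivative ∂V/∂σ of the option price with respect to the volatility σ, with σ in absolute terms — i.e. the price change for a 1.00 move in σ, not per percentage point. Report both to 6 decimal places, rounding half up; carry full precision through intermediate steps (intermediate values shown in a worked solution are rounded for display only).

price = 11.733807
ν = 26.008823

σ√T = 0.3851·√0.1582 = 0.153171
d₁ = (ln(S/K) + (r+σ²/2)T) / (σ√T) = (ln(164.08/169.12) + (0.0731+0.3851²/2)·0.1582) / 0.153171 = (-0.030254 + 0.023295) / 0.153171 = -0.045435
d₂ = d₁ − σ√T = -0.045435 − 0.153171 = -0.198606
e^{−rT} = e^{−0.0731·0.1582} = 0.988502
N(−d₁) = 0.518120,  N(−d₂) = 0.578714
Put price V = K·e^{−rT}·N(−d₂) − S·N(−d₁) = 96.746877 − 85.013070 = 11.733807
φ(d₁) = (1/√(2π))·e^{−d₁²/2} = 0.398531
ν = S·φ(d₁)·√T = 26.008823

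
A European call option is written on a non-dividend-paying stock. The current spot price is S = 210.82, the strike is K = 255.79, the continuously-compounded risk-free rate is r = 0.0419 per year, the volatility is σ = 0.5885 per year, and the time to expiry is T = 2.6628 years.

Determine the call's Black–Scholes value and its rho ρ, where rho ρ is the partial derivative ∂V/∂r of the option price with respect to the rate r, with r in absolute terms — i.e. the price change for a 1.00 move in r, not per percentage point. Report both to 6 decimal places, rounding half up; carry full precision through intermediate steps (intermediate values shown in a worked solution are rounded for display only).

price = 72.371157
ρ = 174.190405

σ√T = 0.5885·√2.6628 = 0.960319
d₁ = (ln(S/K) + (r+σ²/2)T) / (σ√T) = (ln(210.82/255.79) + (0.0419+0.5885²/2)·2.6628) / 0.960319 = (-0.193352 + 0.572678) / 0.960319 = 0.395000
d₂ = d₁ − σ√T = 0.395000 − 0.960319 = -0.565320
e^{−rT} = e^{−0.0419·2.6628} = 0.894428
N(d₁) = 0.653578,  N(d₂) = 0.285928
Call price V = S·N(d₁) − K·e^{−rT}·N(d₂) = 137.787413 − 65.416255 = 72.371157
ρ = K·T·e^{−rT}·N(d₂) = 174.190405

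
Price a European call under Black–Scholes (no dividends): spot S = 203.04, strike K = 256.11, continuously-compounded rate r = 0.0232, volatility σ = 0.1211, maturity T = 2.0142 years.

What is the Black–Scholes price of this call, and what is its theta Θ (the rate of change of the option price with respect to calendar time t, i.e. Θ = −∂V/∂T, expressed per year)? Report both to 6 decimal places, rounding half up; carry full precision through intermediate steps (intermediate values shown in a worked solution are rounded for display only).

price = 2.730703
Θ = -2.801996

σ√T = 0.1211·√2.0142 = 0.171868
d₁ = (ln(S/K) + (r+σ²/2)T) / (σ√T) = (ln(203.04/256.11) + (0.0232+0.1211²/2)·2.0142) / 0.171868 = (-0.232204 + 0.061499) / 0.171868 = -0.993234
d₂ = d₁ − σ√T = -0.993234 − 0.171868 = -1.165102
e^{−rT} = e^{−0.0232·2.0142} = 0.954346
N(d₁) = 0.160298,  N(d₂) = 0.121989
Call price V = S·N(d₁) − K·e^{−rT}·N(d₂) = 32.546911 − 29.816208 = 2.730703
φ(d₁) = (1/√(2π))·e^{−d₁²/2} = 0.243608
Θ = −S·φ(d₁)·σ/(2√T) − r·K·e^{−rT}·N(d₂) = −2.110260 − 0.691736 = -2.801996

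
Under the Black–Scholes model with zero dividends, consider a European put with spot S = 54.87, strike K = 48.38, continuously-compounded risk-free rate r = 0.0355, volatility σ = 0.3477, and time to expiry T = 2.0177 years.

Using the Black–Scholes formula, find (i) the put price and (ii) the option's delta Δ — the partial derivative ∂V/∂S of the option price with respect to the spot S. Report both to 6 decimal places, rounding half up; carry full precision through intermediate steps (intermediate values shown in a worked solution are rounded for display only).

σ√T = 0.3477·√2.0177 = 0.493893
d₁ = (ln(S/K) + (r+σ²/2)T) / (σ√T) = (ln(54.87/48.38) + (0.0355+0.3477²/2)·2.0177) / 0.493893 = (0.125880 + 0.193594) / 0.493893 = 0.646848
d₂ = d₁ − σ√T = 0.646848 − 0.493893 = 0.152955
e^{−rT} = e^{−0.0355·2.0177} = 0.930877
N(−d₁) = 0.258865,  N(−d₂) = 0.439217
Put price V = K·e^{−rT}·N(−d₂) − S·N(−d₁) = 19.780494 − 14.203931 = 5.576563
Δ = −N(−d₁) = -0.258865

price = 5.576563
Δ = -0.258865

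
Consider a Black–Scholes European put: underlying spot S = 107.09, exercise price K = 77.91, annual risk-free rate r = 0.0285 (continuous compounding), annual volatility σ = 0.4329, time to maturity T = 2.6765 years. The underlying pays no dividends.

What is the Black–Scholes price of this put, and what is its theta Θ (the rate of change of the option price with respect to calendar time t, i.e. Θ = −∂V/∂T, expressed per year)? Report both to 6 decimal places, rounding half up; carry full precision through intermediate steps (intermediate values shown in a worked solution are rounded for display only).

price = 10.894987
Θ = -2.869296

σ√T = 0.4329·√2.6765 = 0.708225
d₁ = (ln(S/K) + (r+σ²/2)T) / (σ√T) = (ln(107.09/77.91) + (0.0285+0.4329²/2)·2.6765) / 0.708225 = (0.318115 + 0.327072) / 0.708225 = 0.910991
d₂ = d₁ − σ√T = 0.910991 − 0.708225 = 0.202766
e^{−rT} = e^{−0.0285·2.6765} = 0.926557
N(−d₁) = 0.181150,  N(−d₂) = 0.419659
Put price V = K·e^{−rT}·N(−d₂) − S·N(−d₁) = 30.294336 − 19.399349 = 10.894987
φ(d₁) = (1/√(2π))·e^{−d₁²/2} = 0.263450
Θ = −S·φ(d₁)·σ/(2√T) + r·K·e^{−rT}·N(−d₂) = −3.732685 + 0.863389 = -2.869296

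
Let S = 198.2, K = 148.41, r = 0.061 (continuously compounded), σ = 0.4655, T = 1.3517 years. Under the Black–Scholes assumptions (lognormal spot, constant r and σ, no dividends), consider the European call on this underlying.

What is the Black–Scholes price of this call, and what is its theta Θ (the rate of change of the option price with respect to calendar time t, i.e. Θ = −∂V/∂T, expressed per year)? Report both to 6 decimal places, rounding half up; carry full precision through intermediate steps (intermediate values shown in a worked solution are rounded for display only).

price = 74.282929
Θ = -15.522574

σ√T = 0.4655·√1.3517 = 0.541203
d₁ = (ln(S/K) + (r+σ²/2)T) / (σ√T) = (ln(198.2/148.41) + (0.061+0.4655²/2)·1.3517) / 0.541203 = (0.289298 + 0.228904) / 0.541203 = 0.957500
d₂ = d₁ − σ√T = 0.957500 − 0.541203 = 0.416298
e^{−rT} = e^{−0.061·1.3517} = 0.920854
N(d₁) = 0.830843,  N(d₂) = 0.661404
Call price V = S·N(d₁) − K·e^{−rT}·N(d₂) = 164.673013 − 90.390084 = 74.282929
φ(d₁) = (1/√(2π))·e^{−d₁²/2} = 0.252248
Θ = −S·φ(d₁)·σ/(2√T) − r·K·e^{−rT}·N(d₂) = −10.008779 − 5.513795 = -15.522574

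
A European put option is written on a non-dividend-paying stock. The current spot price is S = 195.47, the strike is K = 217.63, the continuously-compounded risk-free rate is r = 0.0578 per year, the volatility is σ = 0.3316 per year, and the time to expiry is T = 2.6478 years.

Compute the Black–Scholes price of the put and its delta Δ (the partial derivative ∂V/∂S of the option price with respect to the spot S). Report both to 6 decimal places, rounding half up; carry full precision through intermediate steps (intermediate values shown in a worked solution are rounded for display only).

σ√T = 0.3316·√2.6478 = 0.539582
d₁ = (ln(S/K) + (r+σ²/2)T) / (σ√T) = (ln(195.47/217.63) + (0.0578+0.3316²/2)·2.6478) / 0.539582 = (-0.107389 + 0.298617) / 0.539582 = 0.354400
d₂ = d₁ − σ√T = 0.354400 − 0.539582 = -0.185182
e^{−rT} = e^{−0.0578·2.6478} = 0.858093
N(−d₁) = 0.361520,  N(−d₂) = 0.573457
Put price V = K·e^{−rT}·N(−d₂) − S·N(−d₁) = 107.091211 − 70.666256 = 36.424955
Δ = −N(−d₁) = -0.361520

price = 36.424955
Δ = -0.361520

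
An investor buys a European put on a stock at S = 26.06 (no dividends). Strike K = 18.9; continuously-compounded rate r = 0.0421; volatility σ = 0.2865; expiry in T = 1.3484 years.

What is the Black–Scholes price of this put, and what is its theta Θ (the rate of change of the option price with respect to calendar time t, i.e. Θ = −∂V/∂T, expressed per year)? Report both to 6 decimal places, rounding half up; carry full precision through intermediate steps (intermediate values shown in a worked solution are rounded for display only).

σ√T = 0.2865·√1.3484 = 0.332686
d₁ = (ln(S/K) + (r+σ²/2)T) / (σ√T) = (ln(26.06/18.9) + (0.0421+0.2865²/2)·1.3484) / 0.332686 = (0.321240 + 0.112107) / 0.332686 = 1.302573
d₂ = d₁ − σ√T = 1.302573 − 0.332686 = 0.969887
e^{−rT} = e^{−0.0421·1.3484} = 0.944814
N(−d₁) = 0.096360,  N(−d₂) = 0.166051
Put price V = K·e^{−rT}·N(−d₂) − S·N(−d₁) = 2.965176 − 2.511151 = 0.454025
φ(d₁) = (1/√(2π))·e^{−d₁²/2} = 0.170796
Θ = −S·φ(d₁)·σ/(2√T) + r·K·e^{−rT}·N(−d₂) = −0.549082 + 0.124834 = -0.424248

price = 0.454025
Θ = -0.424248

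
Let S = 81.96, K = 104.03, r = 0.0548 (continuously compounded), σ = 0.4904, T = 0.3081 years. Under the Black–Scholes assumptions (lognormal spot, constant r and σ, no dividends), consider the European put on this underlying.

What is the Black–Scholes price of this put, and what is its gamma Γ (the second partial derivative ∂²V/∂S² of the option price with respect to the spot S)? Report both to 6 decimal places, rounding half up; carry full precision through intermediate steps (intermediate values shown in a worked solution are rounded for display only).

σ√T = 0.4904·√0.3081 = 0.272205
d₁ = (ln(S/K) + (r+σ²/2)T) / (σ√T) = (ln(81.96/104.03) + (0.0548+0.4904²/2)·0.3081) / 0.272205 = (-0.238448 + 0.053932) / 0.272205 = -0.677858
d₂ = d₁ − σ√T = -0.677858 − 0.272205 = -0.950063
e^{−rT} = e^{−0.0548·0.3081} = 0.983258
N(−d₁) = 0.751069,  N(−d₂) = 0.828960
Put price V = K·e^{−rT}·N(−d₂) − S·N(−d₁) = 84.792900 − 61.557614 = 23.235286
φ(d₁) = (1/√(2π))·e^{−d₁²/2} = 0.317054
Γ = φ(d₁) / (S·σ·√T) = 0.014211

price = 23.235286
Γ = 0.014211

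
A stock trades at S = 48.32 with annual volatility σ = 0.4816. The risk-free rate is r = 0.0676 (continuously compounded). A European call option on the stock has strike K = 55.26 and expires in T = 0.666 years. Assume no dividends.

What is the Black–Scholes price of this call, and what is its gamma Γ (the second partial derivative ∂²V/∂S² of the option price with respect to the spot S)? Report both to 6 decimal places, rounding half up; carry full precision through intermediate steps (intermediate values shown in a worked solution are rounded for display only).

σ√T = 0.4816·√0.666 = 0.393028
d₁ = (ln(S/K) + (r+σ²/2)T) / (σ√T) = (ln(48.32/55.26) + (0.0676+0.4816²/2)·0.666) / 0.393028 = (-0.134204 + 0.122257) / 0.393028 = -0.030396
d₂ = d₁ − σ√T = -0.030396 − 0.393028 = -0.423424
e^{−rT} = e^{−0.0676·0.666} = 0.955977
N(d₁) = 0.487875,  N(d₂) = 0.335993
Call price V = S·N(d₁) − K·e^{−rT}·N(d₂) = 23.574143 − 17.749586 = 5.824557
φ(d₁) = (1/√(2π))·e^{−d₁²/2} = 0.398758
Γ = φ(d₁) / (S·σ·√T) = 0.020997

price = 5.824557
Γ = 0.020997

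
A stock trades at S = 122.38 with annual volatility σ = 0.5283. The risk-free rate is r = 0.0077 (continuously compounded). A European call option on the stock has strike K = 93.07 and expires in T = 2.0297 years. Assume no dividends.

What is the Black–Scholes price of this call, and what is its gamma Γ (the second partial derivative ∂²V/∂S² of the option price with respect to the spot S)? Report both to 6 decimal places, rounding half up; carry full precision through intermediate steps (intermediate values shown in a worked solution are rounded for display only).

price = 48.930681
Γ = 0.003243

σ√T = 0.5283·√2.0297 = 0.752656
d₁ = (ln(S/K) + (r+σ²/2)T) / (σ√T) = (ln(122.38/93.07) + (0.0077+0.5283²/2)·2.0297) / 0.752656 = (0.273779 + 0.298874) / 0.752656 = 0.760843
d₂ = d₁ − σ√T = 0.760843 − 0.752656 = 0.008187
e^{−rT} = e^{−0.0077·2.0297} = 0.984493
N(d₁) = 0.776625,  N(d₂) = 0.503266
Call price V = S·N(d₁) − K·e^{−rT}·N(d₂) = 95.043327 − 46.112646 = 48.930681
φ(d₁) = (1/√(2π))·e^{−d₁²/2} = 0.298681
Γ = φ(d₁) / (S·σ·√T) = 0.003243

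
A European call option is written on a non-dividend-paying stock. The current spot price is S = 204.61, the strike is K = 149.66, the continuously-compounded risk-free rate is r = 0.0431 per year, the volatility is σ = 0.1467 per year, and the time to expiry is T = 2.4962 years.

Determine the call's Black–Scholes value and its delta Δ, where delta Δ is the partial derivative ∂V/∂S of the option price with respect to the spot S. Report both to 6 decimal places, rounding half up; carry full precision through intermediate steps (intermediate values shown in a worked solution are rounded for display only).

price = 70.743055
Δ = 0.973158

σ√T = 0.1467·√2.4962 = 0.231777
d₁ = (ln(S/K) + (r+σ²/2)T) / (σ√T) = (ln(204.61/149.66) + (0.0431+0.1467²/2)·2.4962) / 0.231777 = (0.312740 + 0.134446) / 0.231777 = 1.929383
d₂ = d₁ − σ√T = 1.929383 − 0.231777 = 1.697607
e^{−rT} = e^{−0.0431·2.4962} = 0.897999
N(d₁) = 0.973158,  N(d₂) = 0.955209
Call price V = S·N(d₁) − K·e^{−rT}·N(d₂) = 199.117930 − 128.374875 = 70.743055
Δ = N(d₁) = 0.973158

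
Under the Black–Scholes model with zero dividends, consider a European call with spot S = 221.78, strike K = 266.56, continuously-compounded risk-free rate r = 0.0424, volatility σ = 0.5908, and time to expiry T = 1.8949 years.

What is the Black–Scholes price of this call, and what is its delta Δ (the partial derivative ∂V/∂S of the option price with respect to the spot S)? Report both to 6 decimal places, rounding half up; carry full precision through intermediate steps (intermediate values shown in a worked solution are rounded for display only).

σ√T = 0.5908·√1.8949 = 0.813268
d₁ = (ln(S/K) + (r+σ²/2)T) / (σ√T) = (ln(221.78/266.56) + (0.0424+0.5908²/2)·1.8949) / 0.813268 = (-0.183913 + 0.411046) / 0.813268 = 0.279284
d₂ = d₁ − σ√T = 0.279284 − 0.813268 = -0.533984
e^{−rT} = e^{−0.0424·1.8949} = 0.922799
N(d₁) = 0.609987,  N(d₂) = 0.296676
Call price V = S·N(d₁) − K·e^{−rT}·N(d₂) = 135.282812 − 72.976829 = 62.305982
Δ = N(d₁) = 0.609987

price = 62.305982
Δ = 0.609987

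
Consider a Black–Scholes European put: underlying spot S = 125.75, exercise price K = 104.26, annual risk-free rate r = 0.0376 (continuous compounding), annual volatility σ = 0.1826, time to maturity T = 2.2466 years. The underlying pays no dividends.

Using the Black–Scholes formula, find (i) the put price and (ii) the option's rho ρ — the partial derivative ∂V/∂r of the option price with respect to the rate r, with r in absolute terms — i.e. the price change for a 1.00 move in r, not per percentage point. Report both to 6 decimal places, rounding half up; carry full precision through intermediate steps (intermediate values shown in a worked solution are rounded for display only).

σ√T = 0.1826·√2.2466 = 0.273693
d₁ = (ln(S/K) + (r+σ²/2)T) / (σ√T) = (ln(125.75/104.26) + (0.0376+0.1826²/2)·2.2466) / 0.273693 = (0.187408 + 0.121926) / 0.273693 = 1.130223
d₂ = d₁ − σ√T = 1.130223 − 0.273693 = 0.856530
e^{−rT} = e^{−0.0376·2.2466} = 0.918997
N(−d₁) = 0.129191,  N(−d₂) = 0.195852
Put price V = K·e^{−rT}·N(−d₂) − S·N(−d₁) = 18.765522 − 16.245784 = 2.519738
ρ = −K·T·e^{−rT}·N(−d₂) = -42.158621

price = 2.519738
ρ = -42.158621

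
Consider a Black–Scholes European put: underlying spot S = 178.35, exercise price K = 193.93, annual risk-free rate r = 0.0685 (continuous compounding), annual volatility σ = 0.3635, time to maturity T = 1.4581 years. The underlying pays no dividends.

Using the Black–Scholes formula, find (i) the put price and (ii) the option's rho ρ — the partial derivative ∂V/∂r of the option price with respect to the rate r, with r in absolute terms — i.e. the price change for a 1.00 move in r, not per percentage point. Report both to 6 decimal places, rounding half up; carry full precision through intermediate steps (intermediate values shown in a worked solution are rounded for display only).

σ√T = 0.3635·√1.4581 = 0.438933
d₁ = (ln(S/K) + (r+σ²/2)T) / (σ√T) = (ln(178.35/193.93) + (0.0685+0.3635²/2)·1.4581) / 0.438933 = (-0.083749 + 0.196211) / 0.438933 = 0.256216
d₂ = d₁ − σ√T = 0.256216 − 0.438933 = -0.182717
e^{−rT} = e^{−0.0685·1.4581} = 0.904946
N(−d₁) = 0.398892,  N(−d₂) = 0.572490
Put price V = K·e^{−rT}·N(−d₂) − S·N(−d₁) = 100.469821 − 71.142410 = 29.327411
ρ = −K·T·e^{−rT}·N(−d₂) = -146.495046

price = 29.327411
ρ = -146.495046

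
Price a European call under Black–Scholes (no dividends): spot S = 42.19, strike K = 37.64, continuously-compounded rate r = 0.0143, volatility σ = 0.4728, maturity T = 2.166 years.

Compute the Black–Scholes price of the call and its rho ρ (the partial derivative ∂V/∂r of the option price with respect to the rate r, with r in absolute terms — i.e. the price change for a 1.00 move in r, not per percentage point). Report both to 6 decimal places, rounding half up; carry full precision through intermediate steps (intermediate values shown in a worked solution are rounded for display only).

price = 13.775776
ρ = 35.139139

σ√T = 0.4728·√2.166 = 0.695836
d₁ = (ln(S/K) + (r+σ²/2)T) / (σ√T) = (ln(42.19/37.64) + (0.0143+0.4728²/2)·2.166) / 0.695836 = (0.114116 + 0.273067) / 0.695836 = 0.556429
d₂ = d₁ − σ√T = 0.556429 − 0.695836 = -0.139406
e^{−rT} = e^{−0.0143·2.166} = 0.969501
N(d₁) = 0.711041,  N(d₂) = 0.444565
Call price V = S·N(d₁) − K·e^{−rT}·N(d₂) = 29.998832 − 16.223056 = 13.775776
ρ = K·T·e^{−rT}·N(d₂) = 35.139139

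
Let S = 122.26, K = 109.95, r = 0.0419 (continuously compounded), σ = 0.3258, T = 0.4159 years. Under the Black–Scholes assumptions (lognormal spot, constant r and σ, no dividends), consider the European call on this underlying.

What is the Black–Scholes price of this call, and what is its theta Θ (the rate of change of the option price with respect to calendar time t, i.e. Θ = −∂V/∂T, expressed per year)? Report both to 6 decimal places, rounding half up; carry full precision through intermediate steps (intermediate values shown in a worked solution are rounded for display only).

σ√T = 0.3258·√0.4159 = 0.210109
d₁ = (ln(S/K) + (r+σ²/2)T) / (σ√T) = (ln(122.26/109.95) + (0.0419+0.3258²/2)·0.4159) / 0.210109 = (0.106124 + 0.039499) / 0.210109 = 0.693084
d₂ = d₁ − σ√T = 0.693084 − 0.210109 = 0.482974
e^{−rT} = e^{−0.0419·0.4159} = 0.982725
N(d₁) = 0.755871,  N(d₂) = 0.685443
Call price V = S·N(d₁) − K·e^{−rT}·N(d₂) = 92.412845 − 74.062515 = 18.350330
φ(d₁) = (1/√(2π))·e^{−d₁²/2} = 0.313762
Θ = −S·φ(d₁)·σ/(2√T) − r·K·e^{−rT}·N(d₂) = −9.689719 − 3.103219 = -12.792938

price = 18.350330
Θ = -12.792938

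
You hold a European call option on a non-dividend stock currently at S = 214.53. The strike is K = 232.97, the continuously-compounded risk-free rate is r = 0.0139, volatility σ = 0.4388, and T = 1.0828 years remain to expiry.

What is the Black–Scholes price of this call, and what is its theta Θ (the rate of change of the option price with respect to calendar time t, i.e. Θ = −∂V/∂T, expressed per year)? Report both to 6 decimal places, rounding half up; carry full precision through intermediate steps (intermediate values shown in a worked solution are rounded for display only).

σ√T = 0.4388·√1.0828 = 0.456605
d₁ = (ln(S/K) + (r+σ²/2)T) / (σ√T) = (ln(214.53/232.97) + (0.0139+0.4388²/2)·1.0828) / 0.456605 = (-0.082460 + 0.119295) / 0.456605 = 0.080671
d₂ = d₁ − σ√T = 0.080671 − 0.456605 = -0.375934
e^{−rT} = e^{−0.0139·1.0828} = 0.985062
N(d₁) = 0.532148,  N(d₂) = 0.353483
Call price V = S·N(d₁) − K·e^{−rT}·N(d₂) = 114.161778 − 81.120771 = 33.041007
φ(d₁) = (1/√(2π))·e^{−d₁²/2} = 0.397646
Θ = −S·φ(d₁)·σ/(2√T) − r·K·e^{−rT}·N(d₂) = −17.986532 − 1.127579 = -19.114111

price = 33.041007
Θ = -19.114111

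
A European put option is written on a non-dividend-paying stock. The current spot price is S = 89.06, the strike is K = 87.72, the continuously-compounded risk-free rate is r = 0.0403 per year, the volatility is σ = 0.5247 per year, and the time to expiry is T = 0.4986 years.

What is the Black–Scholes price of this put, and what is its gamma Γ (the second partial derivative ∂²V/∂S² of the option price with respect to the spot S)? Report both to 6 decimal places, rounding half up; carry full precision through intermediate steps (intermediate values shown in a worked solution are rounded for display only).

price = 11.377162
Γ = 0.011624

σ√T = 0.5247·√0.4986 = 0.370499
d₁ = (ln(S/K) + (r+σ²/2)T) / (σ√T) = (ln(89.06/87.72) + (0.0403+0.5247²/2)·0.4986) / 0.370499 = (0.015160 + 0.088728) / 0.370499 = 0.280402
d₂ = d₁ − σ√T = 0.280402 − 0.370499 = -0.090097
e^{−rT} = e^{−0.0403·0.4986} = 0.980107
N(−d₁) = 0.389584,  N(−d₂) = 0.535895
Put price V = K·e^{−rT}·N(−d₂) − S·N(−d₁) = 46.073556 − 34.696394 = 11.377162
φ(d₁) = (1/√(2π))·e^{−d₁²/2} = 0.383563
Γ = φ(d₁) / (S·σ·√T) = 0.011624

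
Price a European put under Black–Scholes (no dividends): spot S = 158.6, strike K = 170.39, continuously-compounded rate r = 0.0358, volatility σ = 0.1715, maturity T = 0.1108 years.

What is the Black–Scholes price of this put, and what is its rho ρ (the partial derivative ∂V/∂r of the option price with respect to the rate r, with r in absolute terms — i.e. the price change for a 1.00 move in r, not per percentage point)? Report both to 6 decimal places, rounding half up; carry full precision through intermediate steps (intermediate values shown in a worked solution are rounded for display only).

price = 11.655385
ρ = -16.695384

σ√T = 0.1715·√0.1108 = 0.057087
d₁ = (ln(S/K) + (r+σ²/2)T) / (σ√T) = (ln(158.6/170.39) + (0.0358+0.1715²/2)·0.1108) / 0.057087 = (-0.071705 + 0.005596) / 0.057087 = -1.158040
d₂ = d₁ − σ√T = -1.158040 − 0.057087 = -1.215127
e^{−rT} = e^{−0.0358·0.1108} = 0.996041
N(−d₁) = 0.876576,  N(−d₂) = 0.887841
Put price V = K·e^{−rT}·N(−d₂) − S·N(−d₁) = 150.680361 − 139.024976 = 11.655385
ρ = −K·T·e^{−rT}·N(−d₂) = -16.695384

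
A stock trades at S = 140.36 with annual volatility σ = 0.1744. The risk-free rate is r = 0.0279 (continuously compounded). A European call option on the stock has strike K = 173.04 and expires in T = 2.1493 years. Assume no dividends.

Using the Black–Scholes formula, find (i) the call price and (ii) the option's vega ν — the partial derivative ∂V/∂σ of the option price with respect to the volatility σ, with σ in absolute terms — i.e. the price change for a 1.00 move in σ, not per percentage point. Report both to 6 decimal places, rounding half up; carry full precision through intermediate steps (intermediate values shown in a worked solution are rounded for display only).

price = 6.663419
ν = 73.976535

σ√T = 0.1744·√2.1493 = 0.255679
d₁ = (ln(S/K) + (r+σ²/2)T) / (σ√T) = (ln(140.36/173.04) + (0.0279+0.1744²/2)·2.1493) / 0.255679 = (-0.209312 + 0.092651) / 0.255679 = -0.456279
d₂ = d₁ − σ√T = -0.456279 − 0.255679 = -0.711958
e^{−rT} = e^{−0.0279·2.1493} = 0.941797
N(d₁) = 0.324095,  N(d₂) = 0.238245
Call price V = S·N(d₁) − K·e^{−rT}·N(d₂) = 45.489939 − 38.826520 = 6.663419
φ(d₁) = (1/√(2π))·e^{−d₁²/2} = 0.359503
ν = S·φ(d₁)·√T = 73.976535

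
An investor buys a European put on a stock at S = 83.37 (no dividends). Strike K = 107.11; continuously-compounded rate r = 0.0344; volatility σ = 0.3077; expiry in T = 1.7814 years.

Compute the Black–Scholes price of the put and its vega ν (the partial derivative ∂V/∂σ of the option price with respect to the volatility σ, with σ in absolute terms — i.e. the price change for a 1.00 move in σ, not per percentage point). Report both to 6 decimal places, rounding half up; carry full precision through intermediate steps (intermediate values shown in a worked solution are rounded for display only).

price = 25.199558
ν = 42.965304

σ√T = 0.3077·√1.7814 = 0.410684
d₁ = (ln(S/K) + (r+σ²/2)T) / (σ√T) = (ln(83.37/107.11) + (0.0344+0.3077²/2)·1.7814) / 0.410684 = (-0.250568 + 0.145611) / 0.410684 = -0.255566
d₂ = d₁ − σ√T = -0.255566 − 0.410684 = -0.666250
e^{−rT} = e^{−0.0344·1.7814} = 0.940560
N(−d₁) = 0.600857,  N(−d₂) = 0.747374
Put price V = K·e^{−rT}·N(−d₂) − S·N(−d₁) = 75.292994 − 50.093436 = 25.199558
φ(d₁) = (1/√(2π))·e^{−d₁²/2} = 0.386125
ν = S·φ(d₁)·√T = 42.965304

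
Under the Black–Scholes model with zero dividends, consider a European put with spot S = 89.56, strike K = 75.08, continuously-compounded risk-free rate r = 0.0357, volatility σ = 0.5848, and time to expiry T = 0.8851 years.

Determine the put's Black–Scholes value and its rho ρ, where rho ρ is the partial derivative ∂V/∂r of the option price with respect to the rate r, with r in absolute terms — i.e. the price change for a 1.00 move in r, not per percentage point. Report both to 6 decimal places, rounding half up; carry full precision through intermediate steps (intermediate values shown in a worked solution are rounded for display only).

σ√T = 0.5848·√0.8851 = 0.550178
d₁ = (ln(S/K) + (r+σ²/2)T) / (σ√T) = (ln(89.56/75.08) + (0.0357+0.5848²/2)·0.8851) / 0.550178 = (0.176355 + 0.182946) / 0.550178 = 0.653062
d₂ = d₁ − σ√T = 0.653062 − 0.550178 = 0.102884
e^{−rT} = e^{−0.0357·0.8851} = 0.968896
N(−d₁) = 0.256858,  N(−d₂) = 0.459028
Put price V = K·e^{−rT}·N(−d₂) − S·N(−d₁) = 33.391824 − 23.004207 = 10.387617
ρ = −K·T·e^{−rT}·N(−d₂) = -29.555104

price = 10.387617
ρ = -29.555104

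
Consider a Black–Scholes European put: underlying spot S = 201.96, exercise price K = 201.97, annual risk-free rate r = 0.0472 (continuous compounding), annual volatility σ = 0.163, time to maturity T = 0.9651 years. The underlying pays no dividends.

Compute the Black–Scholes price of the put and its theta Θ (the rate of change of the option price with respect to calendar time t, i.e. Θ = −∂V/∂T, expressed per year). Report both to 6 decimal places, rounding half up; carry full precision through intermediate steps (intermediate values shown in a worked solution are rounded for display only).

σ√T = 0.163·√0.9651 = 0.160130
d₁ = (ln(S/K) + (r+σ²/2)T) / (σ√T) = (ln(201.96/201.97) + (0.0472+0.163²/2)·0.9651) / 0.160130 = (-0.000050 + 0.058374) / 0.160130 = 0.364229
d₂ = d₁ − σ√T = 0.364229 − 0.160130 = 0.204098
e^{−rT} = e^{−0.0472·0.9651} = 0.955469
N(−d₁) = 0.357844,  N(−d₂) = 0.419138
Put price V = K·e^{−rT}·N(−d₂) − S·N(−d₁) = 80.883693 − 72.270100 = 8.613593
φ(d₁) = (1/√(2π))·e^{−d₁²/2} = 0.373338
Θ = −S·φ(d₁)·σ/(2√T) + r·K·e^{−rT}·N(−d₂) = −6.255177 + 3.817710 = -2.437466

price = 8.613593
Θ = -2.437466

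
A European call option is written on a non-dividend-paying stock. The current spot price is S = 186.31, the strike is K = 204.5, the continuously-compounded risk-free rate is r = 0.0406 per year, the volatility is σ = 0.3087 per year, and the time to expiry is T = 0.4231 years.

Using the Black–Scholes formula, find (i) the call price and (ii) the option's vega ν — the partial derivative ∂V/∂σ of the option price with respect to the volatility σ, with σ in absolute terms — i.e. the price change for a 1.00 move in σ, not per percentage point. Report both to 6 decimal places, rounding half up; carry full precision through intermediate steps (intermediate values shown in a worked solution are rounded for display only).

price = 9.225477
ν = 46.514434

σ√T = 0.3087·√0.4231 = 0.200797
d₁ = (ln(S/K) + (r+σ²/2)T) / (σ√T) = (ln(186.31/204.5) + (0.0406+0.3087²/2)·0.4231) / 0.200797 = (-0.093156 + 0.037338) / 0.200797 = -0.277983
d₂ = d₁ − σ√T = -0.277983 − 0.200797 = -0.478781
e^{−rT} = e^{−0.0406·0.4231} = 0.982969
N(d₁) = 0.390513,  N(d₂) = 0.316047
Call price V = S·N(d₁) − K·e^{−rT}·N(d₂) = 72.756391 − 63.530913 = 9.225477
φ(d₁) = (1/√(2π))·e^{−d₁²/2} = 0.383822
ν = S·φ(d₁)·√T = 46.514434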